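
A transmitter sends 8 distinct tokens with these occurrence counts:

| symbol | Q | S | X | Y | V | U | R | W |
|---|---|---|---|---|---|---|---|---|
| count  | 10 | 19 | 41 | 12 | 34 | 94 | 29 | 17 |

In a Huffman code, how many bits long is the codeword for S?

4

Build the tree from the bottom:
merge Q(10) and Y(12): 22
merge W(17) and S(19): 36
merge 22 and R(29): 51
merge V(34) and 36: 70
merge X(41) and 51: 92
merge 70 and 92: 162
merge U(94) and 162: 256
S sits 4 levels below the root, so its codeword is 4 bits.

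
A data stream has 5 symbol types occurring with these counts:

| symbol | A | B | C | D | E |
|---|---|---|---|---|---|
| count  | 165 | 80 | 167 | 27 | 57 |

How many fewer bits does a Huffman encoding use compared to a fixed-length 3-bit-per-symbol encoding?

415

Fixed-length: 3 bits × 496 symbols = 1488 bits.
Huffman merges:
combine D(27), E(57) → 84
combine B(80), 84 → 164
combine 164, A(165) → 329
combine C(167), 329 → 496
Huffman total = 84 + 164 + 329 + 496 = 1073 bits.
Saving = 1488 − 1073 = 415 bits.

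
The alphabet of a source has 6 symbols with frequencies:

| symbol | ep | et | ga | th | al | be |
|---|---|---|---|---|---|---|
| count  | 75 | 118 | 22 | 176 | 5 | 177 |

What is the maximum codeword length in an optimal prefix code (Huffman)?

4

Merge the two lowest-weight nodes at each step:
merge al(5) and ga(22): 27
merge 27 and ep(75): 102
merge 102 and et(118): 220
merge th(176) and be(177): 353
merge 220 and 353: 573
The first pair merged (al, ga) ends up deepest, at depth 4.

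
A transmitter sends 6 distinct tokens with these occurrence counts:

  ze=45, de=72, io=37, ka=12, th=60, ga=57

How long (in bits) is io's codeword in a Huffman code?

Repeatedly merge the two smallest:
ka(12) + io(37) → 49
ze(45) + 49 → 94
ga(57) + th(60) → 117
de(72) + 94 → 166
117 + 166 → 283
io sits 4 levels below the root, so its codeword is 4 bits.

4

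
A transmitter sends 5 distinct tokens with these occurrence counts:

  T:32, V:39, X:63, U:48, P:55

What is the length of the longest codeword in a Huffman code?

Merge the two lowest-weight nodes at each step:
T(32) + V(39) → 71
U(48) + P(55) → 103
X(63) + 71 → 134
103 + 134 → 237
The first pair merged (T, V) ends up deepest, at depth 3.

3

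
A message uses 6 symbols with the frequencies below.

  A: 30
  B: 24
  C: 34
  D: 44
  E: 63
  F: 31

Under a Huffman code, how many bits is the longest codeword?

Merge the two lowest-weight nodes at each step:
combine B(24), A(30) → 54
combine F(31), C(34) → 65
combine D(44), 54 → 98
combine E(63), 65 → 128
combine 98, 128 → 226
The rarest symbols sit at the bottom; the longest codeword is 3 bits.

3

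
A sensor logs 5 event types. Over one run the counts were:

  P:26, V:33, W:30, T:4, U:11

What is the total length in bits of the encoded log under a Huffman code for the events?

223

Build the Huffman tree bottom-up:
T(4) + U(11) → 15
15 + P(26) → 41
W(30) + V(33) → 63
41 + 63 → 104
Total encoded bits = sum of merged weights = 15 + 41 + 63 + 104 = 223.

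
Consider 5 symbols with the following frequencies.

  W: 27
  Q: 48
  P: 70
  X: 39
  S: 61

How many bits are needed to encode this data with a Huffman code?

Build the Huffman tree bottom-up:
W(27) + X(39) → 66
Q(48) + S(61) → 109
66 + P(70) → 136
109 + 136 → 245
The encoded length is the sum of every internal node's weight: 66 + 109 + 136 + 245 = 556 bits.

556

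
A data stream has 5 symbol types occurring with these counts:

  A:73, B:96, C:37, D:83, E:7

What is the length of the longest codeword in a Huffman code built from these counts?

3

Merge the two lowest-weight nodes at each step:
combine E(7), C(37) → 44
combine 44, A(73) → 117
combine D(83), B(96) → 179
combine 117, 179 → 296
The first pair merged (E, C) ends up deepest, at depth 3.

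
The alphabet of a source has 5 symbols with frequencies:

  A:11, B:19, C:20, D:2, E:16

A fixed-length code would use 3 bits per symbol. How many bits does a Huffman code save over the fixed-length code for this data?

55

Fixed-length: 3 bits × 68 symbols = 204 bits.
Huffman merges:
D(2) + A(11) → 13
13 + E(16) → 29
B(19) + C(20) → 39
29 + 39 → 68
Huffman total = 13 + 29 + 39 + 68 = 149 bits.
Saving = 204 − 149 = 55 bits.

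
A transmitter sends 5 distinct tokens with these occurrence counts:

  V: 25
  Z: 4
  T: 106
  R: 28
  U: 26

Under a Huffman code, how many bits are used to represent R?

Build the tree from the bottom:
merge Z(4) and V(25): 29
merge U(26) and R(28): 54
merge 29 and 54: 83
merge 83 and T(106): 189
The subtree containing R is merged 3 times, so code length = 3.

3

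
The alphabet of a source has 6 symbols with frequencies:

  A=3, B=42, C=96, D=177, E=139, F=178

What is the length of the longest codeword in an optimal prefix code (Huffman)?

Merge the two lowest-weight nodes at each step:
combine A(3), B(42) → 45
combine 45, C(96) → 141
combine E(139), 141 → 280
combine D(177), F(178) → 355
combine 280, 355 → 635
Maximum depth reached is 4.

4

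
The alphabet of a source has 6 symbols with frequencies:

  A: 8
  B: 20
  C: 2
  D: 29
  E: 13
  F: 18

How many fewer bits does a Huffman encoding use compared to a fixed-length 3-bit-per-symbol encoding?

57

Fixed-length: 3 bits × 90 symbols = 270 bits.
Huffman merges:
merge C(2) and A(8): 10
merge 10 and E(13): 23
merge F(18) and B(20): 38
merge 23 and D(29): 52
merge 38 and 52: 90
Huffman total = 10 + 23 + 38 + 52 + 90 = 213 bits.
Saving = 270 − 213 = 57 bits.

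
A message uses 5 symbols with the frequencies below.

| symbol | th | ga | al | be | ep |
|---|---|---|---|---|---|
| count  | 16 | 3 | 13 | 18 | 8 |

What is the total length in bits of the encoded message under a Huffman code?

127

Greedily combine the two least-frequent nodes:
merge ga(3) and ep(8): 11
merge 11 and al(13): 24
merge th(16) and be(18): 34
merge 24 and 34: 58
Total encoded bits = sum of merged weights = 11 + 24 + 34 + 58 = 127.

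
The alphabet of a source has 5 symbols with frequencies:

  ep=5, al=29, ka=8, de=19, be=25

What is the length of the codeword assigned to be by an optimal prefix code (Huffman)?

2

Huffman merges, smallest pair first:
combine ep(5), ka(8) → 13
combine 13, de(19) → 32
combine be(25), al(29) → 54
combine 32, 54 → 86
be sits 2 levels below the root, so its codeword is 2 bits.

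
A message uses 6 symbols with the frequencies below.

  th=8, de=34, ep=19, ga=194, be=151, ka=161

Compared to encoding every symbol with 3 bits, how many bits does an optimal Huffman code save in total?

479

Fixed-length: 3 bits × 567 symbols = 1701 bits.
Huffman merges:
merge th(8) and ep(19): 27
merge 27 and de(34): 61
merge 61 and be(151): 212
merge ka(161) and ga(194): 355
merge 212 and 355: 567
Huffman total = 27 + 61 + 212 + 355 + 567 = 1222 bits.
Saving = 1701 − 1222 = 479 bits.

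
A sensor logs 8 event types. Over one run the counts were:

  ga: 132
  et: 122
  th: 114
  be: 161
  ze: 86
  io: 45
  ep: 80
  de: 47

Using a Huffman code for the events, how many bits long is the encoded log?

Greedily combine the two least-frequent nodes:
io(45) + de(47) → 92
ep(80) + ze(86) → 166
92 + th(114) → 206
et(122) + ga(132) → 254
be(161) + 166 → 327
206 + 254 → 460
327 + 460 → 787
Total encoded bits = sum of merged weights = 92 + 166 + 206 + 254 + 327 + 460 + 787 = 2292.

2292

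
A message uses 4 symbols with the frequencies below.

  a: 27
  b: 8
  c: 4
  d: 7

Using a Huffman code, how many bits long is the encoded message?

76

Merge the two smallest weights repeatedly:
combine c(4), d(7) → 11
combine b(8), 11 → 19
combine 19, a(27) → 46
Each symbol's bit-cost is frequency × depth; summing gives 76 bits (equivalently 11 + 19 + 46).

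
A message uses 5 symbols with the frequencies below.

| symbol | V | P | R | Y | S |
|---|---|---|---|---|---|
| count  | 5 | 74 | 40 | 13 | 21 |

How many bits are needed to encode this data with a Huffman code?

289

Merge the two smallest weights repeatedly:
V(5) + Y(13) → 18
18 + S(21) → 39
39 + R(40) → 79
P(74) + 79 → 153
The encoded length is the sum of every internal node's weight: 18 + 39 + 79 + 153 = 289 bits.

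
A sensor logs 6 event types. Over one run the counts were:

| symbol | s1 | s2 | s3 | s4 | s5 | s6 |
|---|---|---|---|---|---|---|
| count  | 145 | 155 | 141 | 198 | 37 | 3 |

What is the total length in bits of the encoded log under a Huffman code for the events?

Greedily combine the two least-frequent nodes:
merge s6(3) and s5(37): 40
merge 40 and s3(141): 181
merge s1(145) and s2(155): 300
merge 181 and s4(198): 379
merge 300 and 379: 679
The encoded length is the sum of every internal node's weight: 40 + 181 + 300 + 379 + 679 = 1579 bits.

1579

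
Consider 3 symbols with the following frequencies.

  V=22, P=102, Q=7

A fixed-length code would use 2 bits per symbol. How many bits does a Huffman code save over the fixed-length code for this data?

Fixed-length: 2 bits × 131 symbols = 262 bits.
Huffman merges:
Q(7) + V(22) → 29
29 + P(102) → 131
Huffman total = 29 + 131 = 160 bits.
Saving = 262 − 160 = 102 bits.

102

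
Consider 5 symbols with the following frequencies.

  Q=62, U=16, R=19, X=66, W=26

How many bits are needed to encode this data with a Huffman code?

408

Merge the two smallest weights repeatedly:
combine U(16), R(19) → 35
combine W(26), 35 → 61
combine 61, Q(62) → 123
combine X(66), 123 → 189
Total encoded bits = sum of merged weights = 35 + 61 + 123 + 189 = 408.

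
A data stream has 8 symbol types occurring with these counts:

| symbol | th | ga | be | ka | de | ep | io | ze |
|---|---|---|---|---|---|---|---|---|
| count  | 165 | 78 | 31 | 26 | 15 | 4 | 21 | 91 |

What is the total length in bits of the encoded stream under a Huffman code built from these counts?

Greedily combine the two least-frequent nodes:
combine ep(4), de(15) → 19
combine 19, io(21) → 40
combine ka(26), be(31) → 57
combine 40, 57 → 97
combine ga(78), ze(91) → 169
combine 97, th(165) → 262
combine 169, 262 → 431
Total encoded bits = sum of merged weights = 19 + 40 + 57 + 97 + 169 + 262 + 431 = 1075.

1075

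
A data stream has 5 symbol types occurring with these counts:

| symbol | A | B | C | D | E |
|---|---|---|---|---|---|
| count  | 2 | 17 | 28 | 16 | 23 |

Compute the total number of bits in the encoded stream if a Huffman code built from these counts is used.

Merge the two smallest weights repeatedly:
combine A(2), D(16) → 18
combine B(17), 18 → 35
combine E(23), C(28) → 51
combine 35, 51 → 86
Total encoded bits = sum of merged weights = 18 + 35 + 51 + 86 = 190.

190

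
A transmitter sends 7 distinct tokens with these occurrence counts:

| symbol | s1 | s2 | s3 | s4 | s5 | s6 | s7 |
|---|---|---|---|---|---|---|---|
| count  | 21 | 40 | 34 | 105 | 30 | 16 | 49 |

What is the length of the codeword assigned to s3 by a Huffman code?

Huffman merges, smallest pair first:
s6(16) + s1(21) → 37
s5(30) + s3(34) → 64
37 + s2(40) → 77
s7(49) + 64 → 113
77 + s4(105) → 182
113 + 182 → 295
The subtree containing s3 is merged 3 times, so code length = 3.

3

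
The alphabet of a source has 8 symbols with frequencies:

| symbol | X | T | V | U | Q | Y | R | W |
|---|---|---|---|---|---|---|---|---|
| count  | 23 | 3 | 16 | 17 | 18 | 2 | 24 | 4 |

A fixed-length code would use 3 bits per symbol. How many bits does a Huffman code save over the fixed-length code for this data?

33

Fixed-length: 3 bits × 107 symbols = 321 bits.
Huffman merges:
combine Y(2), T(3) → 5
combine W(4), 5 → 9
combine 9, V(16) → 25
combine U(17), Q(18) → 35
combine X(23), R(24) → 47
combine 25, 35 → 60
combine 47, 60 → 107
Huffman total = 5 + 9 + 25 + 35 + 47 + 60 + 107 = 288 bits.
Saving = 321 − 288 = 33 bits.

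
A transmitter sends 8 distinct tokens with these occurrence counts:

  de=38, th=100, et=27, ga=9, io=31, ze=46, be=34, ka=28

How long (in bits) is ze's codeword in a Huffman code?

Repeatedly merge the two smallest:
ga(9) + et(27) → 36
ka(28) + io(31) → 59
be(34) + 36 → 70
de(38) + ze(46) → 84
59 + 70 → 129
84 + th(100) → 184
129 + 184 → 313
ze sits 3 levels below the root, so its codeword is 3 bits.

3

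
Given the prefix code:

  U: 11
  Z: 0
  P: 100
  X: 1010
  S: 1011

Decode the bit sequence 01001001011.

ZPPS

Read left to right; each codeword is recognised as soon as it completes (prefix code):
  0→Z | 100→P | 100→P | 1011→S
Decoded message: ZPPS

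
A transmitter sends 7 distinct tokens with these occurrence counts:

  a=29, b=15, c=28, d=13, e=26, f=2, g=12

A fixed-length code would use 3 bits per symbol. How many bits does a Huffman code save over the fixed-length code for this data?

Fixed-length: 3 bits × 125 symbols = 375 bits.
Huffman merges:
f(2) + g(12) → 14
d(13) + 14 → 27
b(15) + e(26) → 41
27 + c(28) → 55
a(29) + 41 → 70
55 + 70 → 125
Huffman total = 14 + 27 + 41 + 55 + 70 + 125 = 332 bits.
Saving = 375 − 332 = 43 bits.

43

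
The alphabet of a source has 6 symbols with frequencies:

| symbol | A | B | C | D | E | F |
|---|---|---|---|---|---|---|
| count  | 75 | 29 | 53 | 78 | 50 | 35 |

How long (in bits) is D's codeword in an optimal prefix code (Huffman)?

2

Build the tree from the bottom:
combine B(29), F(35) → 64
combine E(50), C(53) → 103
combine 64, A(75) → 139
combine D(78), 103 → 181
combine 139, 181 → 320
D sits 2 levels below the root, so its codeword is 2 bits.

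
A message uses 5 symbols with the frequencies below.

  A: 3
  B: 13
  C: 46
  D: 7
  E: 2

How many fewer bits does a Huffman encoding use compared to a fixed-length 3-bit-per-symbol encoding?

Fixed-length: 3 bits × 71 symbols = 213 bits.
Huffman merges:
combine E(2), A(3) → 5
combine 5, D(7) → 12
combine 12, B(13) → 25
combine 25, C(46) → 71
Huffman total = 5 + 12 + 25 + 71 = 113 bits.
Saving = 213 − 113 = 100 bits.

100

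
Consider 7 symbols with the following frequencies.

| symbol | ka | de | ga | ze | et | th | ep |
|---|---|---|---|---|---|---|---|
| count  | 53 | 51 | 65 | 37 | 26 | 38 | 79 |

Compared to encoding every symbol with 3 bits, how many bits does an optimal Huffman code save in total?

81

Fixed-length: 3 bits × 349 symbols = 1047 bits.
Huffman merges:
merge et(26) and ze(37): 63
merge th(38) and de(51): 89
merge ka(53) and 63: 116
merge ga(65) and ep(79): 144
merge 89 and 116: 205
merge 144 and 205: 349
Huffman total = 63 + 89 + 116 + 144 + 205 + 349 = 966 bits.
Saving = 1047 − 966 = 81 bits.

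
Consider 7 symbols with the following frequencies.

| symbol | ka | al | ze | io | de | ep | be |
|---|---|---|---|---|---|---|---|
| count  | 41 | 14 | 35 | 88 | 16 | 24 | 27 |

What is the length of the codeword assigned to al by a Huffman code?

Huffman merges, smallest pair first:
combine al(14), de(16) → 30
combine ep(24), be(27) → 51
combine 30, ze(35) → 65
combine ka(41), 51 → 92
combine 65, io(88) → 153
combine 92, 153 → 245
al sits 4 levels below the root, so its codeword is 4 bits.

4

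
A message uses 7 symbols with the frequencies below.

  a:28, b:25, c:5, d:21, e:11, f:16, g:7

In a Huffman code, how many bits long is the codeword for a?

Huffman merges, smallest pair first:
combine c(5), g(7) → 12
combine e(11), 12 → 23
combine f(16), d(21) → 37
combine 23, b(25) → 48
combine a(28), 37 → 65
combine 48, 65 → 113
a's leaf is at depth 2, giving a 2-bit codeword.

2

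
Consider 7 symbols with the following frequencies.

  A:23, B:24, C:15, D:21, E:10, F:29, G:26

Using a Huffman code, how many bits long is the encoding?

414

Greedily combine the two least-frequent nodes:
combine E(10), C(15) → 25
combine D(21), A(23) → 44
combine B(24), 25 → 49
combine G(26), F(29) → 55
combine 44, 49 → 93
combine 55, 93 → 148
Total encoded bits = sum of merged weights = 25 + 44 + 49 + 55 + 93 + 148 = 414.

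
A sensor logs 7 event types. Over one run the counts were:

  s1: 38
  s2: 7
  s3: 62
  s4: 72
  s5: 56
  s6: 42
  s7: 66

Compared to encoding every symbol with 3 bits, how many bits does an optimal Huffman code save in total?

93

Fixed-length: 3 bits × 343 symbols = 1029 bits.
Huffman merges:
combine s2(7), s1(38) → 45
combine s6(42), 45 → 87
combine s5(56), s3(62) → 118
combine s7(66), s4(72) → 138
combine 87, 118 → 205
combine 138, 205 → 343
Huffman total = 45 + 87 + 118 + 138 + 205 + 343 = 936 bits.
Saving = 1029 − 936 = 93 bits.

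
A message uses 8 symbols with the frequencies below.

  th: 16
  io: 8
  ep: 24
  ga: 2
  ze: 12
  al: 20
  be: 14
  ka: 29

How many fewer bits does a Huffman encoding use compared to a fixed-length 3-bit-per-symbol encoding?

Fixed-length: 3 bits × 125 symbols = 375 bits.
Huffman merges:
combine ga(2), io(8) → 10
combine 10, ze(12) → 22
combine be(14), th(16) → 30
combine al(20), 22 → 42
combine ep(24), ka(29) → 53
combine 30, 42 → 72
combine 53, 72 → 125
Huffman total = 10 + 22 + 30 + 42 + 53 + 72 + 125 = 354 bits.
Saving = 375 − 354 = 21 bits.

21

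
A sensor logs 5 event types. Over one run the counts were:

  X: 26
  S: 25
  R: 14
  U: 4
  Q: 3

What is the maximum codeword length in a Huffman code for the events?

Merge the two lowest-weight nodes at each step:
combine Q(3), U(4) → 7
combine 7, R(14) → 21
combine 21, S(25) → 46
combine X(26), 46 → 72
The first pair merged (Q, U) ends up deepest, at depth 4.

4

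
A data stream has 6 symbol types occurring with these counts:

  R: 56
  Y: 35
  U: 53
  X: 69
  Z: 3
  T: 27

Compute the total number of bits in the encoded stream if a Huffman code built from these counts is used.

581

Greedily combine the two least-frequent nodes:
merge Z(3) and T(27): 30
merge 30 and Y(35): 65
merge U(53) and R(56): 109
merge 65 and X(69): 134
merge 109 and 134: 243
Each symbol's bit-cost is frequency × depth; summing gives 581 bits (equivalently 30 + 65 + 109 + 134 + 243).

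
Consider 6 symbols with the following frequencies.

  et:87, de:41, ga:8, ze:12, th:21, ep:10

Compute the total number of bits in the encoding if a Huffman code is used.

370

Greedily combine the two least-frequent nodes:
combine ga(8), ep(10) → 18
combine ze(12), 18 → 30
combine th(21), 30 → 51
combine de(41), 51 → 92
combine et(87), 92 → 179
The encoded length is the sum of every internal node's weight: 18 + 30 + 51 + 92 + 179 = 370 bits.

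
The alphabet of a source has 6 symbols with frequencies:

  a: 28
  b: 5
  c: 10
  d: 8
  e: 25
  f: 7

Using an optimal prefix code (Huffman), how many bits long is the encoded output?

196

Merge the two smallest weights repeatedly:
merge b(5) and f(7): 12
merge d(8) and c(10): 18
merge 12 and 18: 30
merge e(25) and a(28): 53
merge 30 and 53: 83
Each symbol's bit-cost is frequency × depth; summing gives 196 bits (equivalently 12 + 18 + 30 + 53 + 83).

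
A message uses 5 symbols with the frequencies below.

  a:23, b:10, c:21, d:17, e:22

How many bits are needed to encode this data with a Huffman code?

Greedily combine the two least-frequent nodes:
combine b(10), d(17) → 27
combine c(21), e(22) → 43
combine a(23), 27 → 50
combine 43, 50 → 93
Each symbol's bit-cost is frequency × depth; summing gives 213 bits (equivalently 27 + 43 + 50 + 93).

213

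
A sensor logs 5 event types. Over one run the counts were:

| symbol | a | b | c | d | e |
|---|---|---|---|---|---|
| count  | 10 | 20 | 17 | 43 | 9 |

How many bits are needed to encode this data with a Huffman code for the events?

210

Greedily combine the two least-frequent nodes:
combine e(9), a(10) → 19
combine c(17), 19 → 36
combine b(20), 36 → 56
combine d(43), 56 → 99
The encoded length is the sum of every internal node's weight: 19 + 36 + 56 + 99 = 210 bits.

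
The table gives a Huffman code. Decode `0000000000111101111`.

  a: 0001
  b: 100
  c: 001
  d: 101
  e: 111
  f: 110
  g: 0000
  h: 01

Read left to right; each codeword is recognised as soon as it completes (prefix code):
  0000→g | 0000→g | 001→c | 111→e | 01→h | 111→e
Decoded message: ggcehe

ggcehe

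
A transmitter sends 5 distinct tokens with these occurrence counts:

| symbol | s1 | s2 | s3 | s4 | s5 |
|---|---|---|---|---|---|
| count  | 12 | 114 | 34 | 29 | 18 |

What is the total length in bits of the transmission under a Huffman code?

389

Merge the two smallest weights repeatedly:
combine s1(12), s5(18) → 30
combine s4(29), 30 → 59
combine s3(34), 59 → 93
combine 93, s2(114) → 207
The encoded length is the sum of every internal node's weight: 30 + 59 + 93 + 207 = 389 bits.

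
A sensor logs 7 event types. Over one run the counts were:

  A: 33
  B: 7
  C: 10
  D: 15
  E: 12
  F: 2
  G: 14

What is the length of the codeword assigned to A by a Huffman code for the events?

2

Huffman merges, smallest pair first:
combine F(2), B(7) → 9
combine 9, C(10) → 19
combine E(12), G(14) → 26
combine D(15), 19 → 34
combine 26, A(33) → 59
combine 34, 59 → 93
The subtree containing A is merged 2 times, so code length = 2.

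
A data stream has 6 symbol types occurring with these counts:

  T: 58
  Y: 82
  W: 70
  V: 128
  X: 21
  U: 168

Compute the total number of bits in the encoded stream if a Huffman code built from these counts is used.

1282

Build the Huffman tree bottom-up:
combine X(21), T(58) → 79
combine W(70), 79 → 149
combine Y(82), V(128) → 210
combine 149, U(168) → 317
combine 210, 317 → 527
Each symbol's bit-cost is frequency × depth; summing gives 1282 bits (equivalently 79 + 149 + 210 + 317 + 527).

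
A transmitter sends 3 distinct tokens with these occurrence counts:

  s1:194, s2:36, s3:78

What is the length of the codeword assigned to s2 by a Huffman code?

Build the tree from the bottom:
combine s2(36), s3(78) → 114
combine 114, s1(194) → 308
The subtree containing s2 is merged 2 times, so code length = 2.

2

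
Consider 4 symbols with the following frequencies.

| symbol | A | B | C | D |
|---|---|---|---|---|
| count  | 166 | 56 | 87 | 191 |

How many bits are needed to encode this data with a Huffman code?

952

Merge the two smallest weights repeatedly:
B(56) + C(87) → 143
143 + A(166) → 309
D(191) + 309 → 500
Each symbol's bit-cost is frequency × depth; summing gives 952 bits (equivalently 143 + 309 + 500).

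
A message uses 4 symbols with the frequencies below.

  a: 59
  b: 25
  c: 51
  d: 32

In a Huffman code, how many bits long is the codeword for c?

2

Huffman merges, smallest pair first:
b(25) + d(32) → 57
c(51) + 57 → 108
a(59) + 108 → 167
c's leaf is at depth 2, giving a 2-bit codeword.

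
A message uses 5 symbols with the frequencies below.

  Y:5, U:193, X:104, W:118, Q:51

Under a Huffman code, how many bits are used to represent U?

1

Build the tree from the bottom:
merge Y(5) and Q(51): 56
merge 56 and X(104): 160
merge W(118) and 160: 278
merge U(193) and 278: 471
U sits one level below the root: a 1-bit codeword.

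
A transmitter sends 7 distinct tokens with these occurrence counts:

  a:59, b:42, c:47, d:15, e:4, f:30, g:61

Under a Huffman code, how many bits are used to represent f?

Repeatedly merge the two smallest:
combine e(4), d(15) → 19
combine 19, f(30) → 49
combine b(42), c(47) → 89
combine 49, a(59) → 108
combine g(61), 89 → 150
combine 108, 150 → 258
The subtree containing f is merged 3 times, so code length = 3.

3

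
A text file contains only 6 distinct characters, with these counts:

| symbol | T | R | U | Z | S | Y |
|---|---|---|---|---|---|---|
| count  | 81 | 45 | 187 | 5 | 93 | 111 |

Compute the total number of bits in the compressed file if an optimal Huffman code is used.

1225

Build the Huffman tree bottom-up:
merge Z(5) and R(45): 50
merge 50 and T(81): 131
merge S(93) and Y(111): 204
merge 131 and U(187): 318
merge 204 and 318: 522
The encoded length is the sum of every internal node's weight: 50 + 131 + 204 + 318 + 522 = 1225 bits.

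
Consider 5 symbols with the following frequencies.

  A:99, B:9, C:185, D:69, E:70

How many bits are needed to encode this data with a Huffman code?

Merge the two smallest weights repeatedly:
combine B(9), D(69) → 78
combine E(70), 78 → 148
combine A(99), 148 → 247
combine C(185), 247 → 432
Each symbol's bit-cost is frequency × depth; summing gives 905 bits (equivalently 78 + 148 + 247 + 432).

905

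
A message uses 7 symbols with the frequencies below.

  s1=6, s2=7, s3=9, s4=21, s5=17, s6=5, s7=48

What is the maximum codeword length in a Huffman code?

4

Merge the two lowest-weight nodes at each step:
s6(5) + s1(6) → 11
s2(7) + s3(9) → 16
11 + 16 → 27
s5(17) + s4(21) → 38
27 + 38 → 65
s7(48) + 65 → 113
Maximum depth reached is 4.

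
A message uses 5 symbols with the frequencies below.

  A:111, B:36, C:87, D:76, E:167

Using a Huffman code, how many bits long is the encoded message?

Build the Huffman tree bottom-up:
B(36) + D(76) → 112
C(87) + A(111) → 198
112 + E(167) → 279
198 + 279 → 477
Total encoded bits = sum of merged weights = 112 + 198 + 279 + 477 = 1066.

1066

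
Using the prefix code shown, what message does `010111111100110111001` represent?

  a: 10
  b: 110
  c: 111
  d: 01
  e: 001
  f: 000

Read left to right; each codeword is recognised as soon as it completes (prefix code):
  01→d | 01→d | 111→c | 111→c | 001→e | 10→a | 111→c | 001→e
Decoded message: ddcceace

ddcceace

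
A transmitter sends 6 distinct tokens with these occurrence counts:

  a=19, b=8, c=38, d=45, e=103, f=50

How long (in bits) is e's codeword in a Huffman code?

1

Build the tree from the bottom:
combine b(8), a(19) → 27
combine 27, c(38) → 65
combine d(45), f(50) → 95
combine 65, 95 → 160
combine e(103), 160 → 263
e is a child of the root — depth 1, so its codeword is a single bit.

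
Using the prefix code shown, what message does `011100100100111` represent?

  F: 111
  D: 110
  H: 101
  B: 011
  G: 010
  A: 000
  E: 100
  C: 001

Read left to right; each codeword is recognised as soon as it completes (prefix code):
  011→B | 100→E | 100→E | 100→E | 111→F
Decoded message: BEEEF

BEEEF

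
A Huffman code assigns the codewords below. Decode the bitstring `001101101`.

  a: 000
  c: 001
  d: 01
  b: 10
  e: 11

cbed

Read left to right; each codeword is recognised as soon as it completes (prefix code):
  001→c | 10→b | 11→e | 01→d
Decoded message: cbed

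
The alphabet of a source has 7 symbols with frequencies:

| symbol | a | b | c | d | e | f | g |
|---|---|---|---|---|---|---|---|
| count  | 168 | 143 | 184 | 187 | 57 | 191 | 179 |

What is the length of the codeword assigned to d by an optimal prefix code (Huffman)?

Huffman merges, smallest pair first:
merge e(57) and b(143): 200
merge a(168) and g(179): 347
merge c(184) and d(187): 371
merge f(191) and 200: 391
merge 347 and 371: 718
merge 391 and 718: 1109
d sits 3 levels below the root, so its codeword is 3 bits.

3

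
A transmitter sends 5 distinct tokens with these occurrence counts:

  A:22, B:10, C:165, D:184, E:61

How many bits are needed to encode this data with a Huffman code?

825

Merge the two smallest weights repeatedly:
merge B(10) and A(22): 32
merge 32 and E(61): 93
merge 93 and C(165): 258
merge D(184) and 258: 442
Each symbol's bit-cost is frequency × depth; summing gives 825 bits (equivalently 32 + 93 + 258 + 442).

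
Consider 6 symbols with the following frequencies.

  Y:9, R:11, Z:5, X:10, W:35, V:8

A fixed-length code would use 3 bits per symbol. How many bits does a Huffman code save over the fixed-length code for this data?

57

Fixed-length: 3 bits × 78 symbols = 234 bits.
Huffman merges:
merge Z(5) and V(8): 13
merge Y(9) and X(10): 19
merge R(11) and 13: 24
merge 19 and 24: 43
merge W(35) and 43: 78
Huffman total = 13 + 19 + 24 + 43 + 78 = 177 bits.
Saving = 234 − 177 = 57 bits.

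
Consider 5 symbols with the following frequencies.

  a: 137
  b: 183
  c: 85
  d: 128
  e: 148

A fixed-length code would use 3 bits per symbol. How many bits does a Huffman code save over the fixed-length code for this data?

468

Fixed-length: 3 bits × 681 symbols = 2043 bits.
Huffman merges:
c(85) + d(128) → 213
a(137) + e(148) → 285
b(183) + 213 → 396
285 + 396 → 681
Huffman total = 213 + 285 + 396 + 681 = 1575 bits.
Saving = 2043 − 1575 = 468 bits.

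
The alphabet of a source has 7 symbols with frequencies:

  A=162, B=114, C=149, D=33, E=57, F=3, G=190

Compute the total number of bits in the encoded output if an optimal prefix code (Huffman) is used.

Merge the two smallest weights repeatedly:
combine F(3), D(33) → 36
combine 36, E(57) → 93
combine 93, B(114) → 207
combine C(149), A(162) → 311
combine G(190), 207 → 397
combine 311, 397 → 708
The encoded length is the sum of every internal node's weight: 36 + 93 + 207 + 311 + 397 + 708 = 1752 bits.

1752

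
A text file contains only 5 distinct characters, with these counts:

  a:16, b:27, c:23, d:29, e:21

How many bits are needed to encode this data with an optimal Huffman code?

269

Merge the two smallest weights repeatedly:
a(16) + e(21) → 37
c(23) + b(27) → 50
d(29) + 37 → 66
50 + 66 → 116
The encoded length is the sum of every internal node's weight: 37 + 50 + 66 + 116 = 269 bits.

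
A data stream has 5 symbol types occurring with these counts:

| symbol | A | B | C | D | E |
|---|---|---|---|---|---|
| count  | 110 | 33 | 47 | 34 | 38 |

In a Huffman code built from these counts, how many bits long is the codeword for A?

1

Repeatedly merge the two smallest:
merge B(33) and D(34): 67
merge E(38) and C(47): 85
merge 67 and 85: 152
merge A(110) and 152: 262
A is a child of the root — depth 1, so its codeword is a single bit.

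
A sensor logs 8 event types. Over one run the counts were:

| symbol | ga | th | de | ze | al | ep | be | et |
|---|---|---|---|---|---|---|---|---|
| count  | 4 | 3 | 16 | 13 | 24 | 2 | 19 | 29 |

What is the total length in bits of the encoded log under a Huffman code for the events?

291

Greedily combine the two least-frequent nodes:
ep(2) + th(3) → 5
ga(4) + 5 → 9
9 + ze(13) → 22
de(16) + be(19) → 35
22 + al(24) → 46
et(29) + 35 → 64
46 + 64 → 110
Each symbol's bit-cost is frequency × depth; summing gives 291 bits (equivalently 5 + 9 + 22 + 35 + 46 + 64 + 110).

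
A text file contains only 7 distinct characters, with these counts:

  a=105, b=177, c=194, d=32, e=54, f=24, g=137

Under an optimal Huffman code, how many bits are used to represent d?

5

Huffman merges, smallest pair first:
f(24) + d(32) → 56
e(54) + 56 → 110
a(105) + 110 → 215
g(137) + b(177) → 314
c(194) + 215 → 409
314 + 409 → 723
The subtree containing d is merged 5 times, so code length = 5.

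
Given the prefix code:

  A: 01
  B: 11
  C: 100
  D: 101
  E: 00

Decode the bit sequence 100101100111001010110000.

Read left to right; each codeword is recognised as soon as it completes (prefix code):
  100→C | 101→D | 100→C | 11→B | 100→C | 101→D | 01→A | 100→C | 00→E
Decoded message: CDCBCDACE

CDCBCDACE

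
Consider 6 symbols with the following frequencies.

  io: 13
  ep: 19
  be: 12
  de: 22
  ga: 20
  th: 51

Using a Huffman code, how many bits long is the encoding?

334

Build the Huffman tree bottom-up:
merge be(12) and io(13): 25
merge ep(19) and ga(20): 39
merge de(22) and 25: 47
merge 39 and 47: 86
merge th(51) and 86: 137
Total encoded bits = sum of merged weights = 25 + 39 + 47 + 86 + 137 = 334.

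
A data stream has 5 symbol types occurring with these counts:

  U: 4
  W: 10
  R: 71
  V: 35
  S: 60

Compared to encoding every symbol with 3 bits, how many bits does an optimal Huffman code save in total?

188

Fixed-length: 3 bits × 180 symbols = 540 bits.
Huffman merges:
U(4) + W(10) → 14
14 + V(35) → 49
49 + S(60) → 109
R(71) + 109 → 180
Huffman total = 14 + 49 + 109 + 180 = 352 bits.
Saving = 540 − 352 = 188 bits.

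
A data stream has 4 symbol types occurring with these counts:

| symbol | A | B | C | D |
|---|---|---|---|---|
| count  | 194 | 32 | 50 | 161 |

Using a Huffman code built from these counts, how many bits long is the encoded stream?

762

Greedily combine the two least-frequent nodes:
merge B(32) and C(50): 82
merge 82 and D(161): 243
merge A(194) and 243: 437
The encoded length is the sum of every internal node's weight: 82 + 243 + 437 = 762 bits.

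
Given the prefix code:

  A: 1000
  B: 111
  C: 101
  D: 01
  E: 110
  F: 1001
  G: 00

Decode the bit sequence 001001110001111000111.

Read left to right; each codeword is recognised as soon as it completes (prefix code):
  00→G | 1001→F | 110→E | 00→G | 111→B | 1000→A | 111→B
Decoded message: GFEGBAB

GFEGBAB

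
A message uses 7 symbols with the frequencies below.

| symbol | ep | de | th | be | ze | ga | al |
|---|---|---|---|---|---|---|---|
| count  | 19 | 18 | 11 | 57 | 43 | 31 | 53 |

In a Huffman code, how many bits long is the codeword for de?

Build the tree from the bottom:
th(11) + de(18) → 29
ep(19) + 29 → 48
ga(31) + ze(43) → 74
48 + al(53) → 101
be(57) + 74 → 131
101 + 131 → 232
de's leaf is at depth 4, giving a 4-bit codeword.

4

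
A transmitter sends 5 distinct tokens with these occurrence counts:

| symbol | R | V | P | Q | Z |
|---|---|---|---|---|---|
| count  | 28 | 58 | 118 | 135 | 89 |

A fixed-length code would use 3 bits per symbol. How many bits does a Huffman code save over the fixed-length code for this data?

342

Fixed-length: 3 bits × 428 symbols = 1284 bits.
Huffman merges:
merge R(28) and V(58): 86
merge 86 and Z(89): 175
merge P(118) and Q(135): 253
merge 175 and 253: 428
Huffman total = 86 + 175 + 253 + 428 = 942 bits.
Saving = 1284 − 942 = 342 bits.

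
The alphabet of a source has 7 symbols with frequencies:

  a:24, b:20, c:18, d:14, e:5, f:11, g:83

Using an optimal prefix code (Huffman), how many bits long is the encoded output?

405

Greedily combine the two least-frequent nodes:
merge e(5) and f(11): 16
merge d(14) and 16: 30
merge c(18) and b(20): 38
merge a(24) and 30: 54
merge 38 and 54: 92
merge g(83) and 92: 175
Each symbol's bit-cost is frequency × depth; summing gives 405 bits (equivalently 16 + 30 + 38 + 54 + 92 + 175).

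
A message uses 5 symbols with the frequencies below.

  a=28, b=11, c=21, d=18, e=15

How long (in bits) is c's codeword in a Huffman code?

Huffman merges, smallest pair first:
combine b(11), e(15) → 26
combine d(18), c(21) → 39
combine 26, a(28) → 54
combine 39, 54 → 93
The subtree containing c is merged 2 times, so code length = 2.

2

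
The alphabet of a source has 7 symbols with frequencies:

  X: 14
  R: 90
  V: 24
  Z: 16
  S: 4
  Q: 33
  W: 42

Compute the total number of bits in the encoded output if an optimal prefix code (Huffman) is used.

541

Build the Huffman tree bottom-up:
S(4) + X(14) → 18
Z(16) + 18 → 34
V(24) + Q(33) → 57
34 + W(42) → 76
57 + 76 → 133
R(90) + 133 → 223
Total encoded bits = sum of merged weights = 18 + 34 + 57 + 76 + 133 + 223 = 541.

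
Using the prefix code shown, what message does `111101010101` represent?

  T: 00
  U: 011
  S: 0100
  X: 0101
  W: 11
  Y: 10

WWXX

Read left to right; each codeword is recognised as soon as it completes (prefix code):
  11→W | 11→W | 0101→X | 0101→X
Decoded message: WWXX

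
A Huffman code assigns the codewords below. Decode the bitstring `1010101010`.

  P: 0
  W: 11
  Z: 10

Read left to right; each codeword is recognised as soon as it completes (prefix code):
  10→Z | 10→Z | 10→Z | 10→Z | 10→Z
Decoded message: ZZZZZ

ZZZZZ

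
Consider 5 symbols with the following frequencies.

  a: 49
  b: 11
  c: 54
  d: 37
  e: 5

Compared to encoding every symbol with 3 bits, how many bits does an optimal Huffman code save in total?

Fixed-length: 3 bits × 156 symbols = 468 bits.
Huffman merges:
merge e(5) and b(11): 16
merge 16 and d(37): 53
merge a(49) and 53: 102
merge c(54) and 102: 156
Huffman total = 16 + 53 + 102 + 156 = 327 bits.
Saving = 468 − 327 = 141 bits.

141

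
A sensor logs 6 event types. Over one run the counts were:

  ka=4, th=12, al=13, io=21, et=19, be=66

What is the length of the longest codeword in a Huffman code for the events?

Merge the two lowest-weight nodes at each step:
combine ka(4), th(12) → 16
combine al(13), 16 → 29
combine et(19), io(21) → 40
combine 29, 40 → 69
combine be(66), 69 → 135
The first pair merged (ka, th) ends up deepest, at depth 4.

4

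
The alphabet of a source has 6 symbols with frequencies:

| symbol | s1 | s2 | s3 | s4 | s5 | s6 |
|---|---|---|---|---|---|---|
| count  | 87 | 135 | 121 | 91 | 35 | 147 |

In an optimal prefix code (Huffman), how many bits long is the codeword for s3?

Build the tree from the bottom:
s5(35) + s1(87) → 122
s4(91) + s3(121) → 212
122 + s2(135) → 257
s6(147) + 212 → 359
257 + 359 → 616
The subtree containing s3 is merged 3 times, so code length = 3.

3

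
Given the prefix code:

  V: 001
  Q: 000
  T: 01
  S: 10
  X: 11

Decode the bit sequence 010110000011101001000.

Read left to right; each codeword is recognised as soon as it completes (prefix code):
  01→T | 01→T | 10→S | 000→Q | 01→T | 11→X | 01→T | 001→V | 000→Q
Decoded message: TTSQTXTVQ

TTSQTXTVQ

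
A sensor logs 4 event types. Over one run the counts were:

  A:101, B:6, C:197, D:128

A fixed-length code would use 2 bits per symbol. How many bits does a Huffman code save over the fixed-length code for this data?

Fixed-length: 2 bits × 432 symbols = 864 bits.
Huffman merges:
combine B(6), A(101) → 107
combine 107, D(128) → 235
combine C(197), 235 → 432
Huffman total = 107 + 235 + 432 = 774 bits.
Saving = 864 − 774 = 90 bits.

90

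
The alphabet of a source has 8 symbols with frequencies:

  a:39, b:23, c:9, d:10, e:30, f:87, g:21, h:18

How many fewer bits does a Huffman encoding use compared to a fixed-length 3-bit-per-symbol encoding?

Fixed-length: 3 bits × 237 symbols = 711 bits.
Huffman merges:
c(9) + d(10) → 19
h(18) + 19 → 37
g(21) + b(23) → 44
e(30) + 37 → 67
a(39) + 44 → 83
67 + 83 → 150
f(87) + 150 → 237
Huffman total = 19 + 37 + 44 + 67 + 83 + 150 + 237 = 637 bits.
Saving = 711 − 637 = 74 bits.

74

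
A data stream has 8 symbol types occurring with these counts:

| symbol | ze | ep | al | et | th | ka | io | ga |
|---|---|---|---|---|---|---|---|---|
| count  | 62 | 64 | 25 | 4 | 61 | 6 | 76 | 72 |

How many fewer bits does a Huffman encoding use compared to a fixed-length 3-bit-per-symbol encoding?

Fixed-length: 3 bits × 370 symbols = 1110 bits.
Huffman merges:
et(4) + ka(6) → 10
10 + al(25) → 35
35 + th(61) → 96
ze(62) + ep(64) → 126
ga(72) + io(76) → 148
96 + 126 → 222
148 + 222 → 370
Huffman total = 10 + 35 + 96 + 126 + 148 + 222 + 370 = 1007 bits.
Saving = 1110 − 1007 = 103 bits.

103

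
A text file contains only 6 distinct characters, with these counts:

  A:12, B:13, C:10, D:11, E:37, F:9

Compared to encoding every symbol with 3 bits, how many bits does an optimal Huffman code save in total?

Fixed-length: 3 bits × 92 symbols = 276 bits.
Huffman merges:
merge F(9) and C(10): 19
merge D(11) and A(12): 23
merge B(13) and 19: 32
merge 23 and 32: 55
merge E(37) and 55: 92
Huffman total = 19 + 23 + 32 + 55 + 92 = 221 bits.
Saving = 276 − 221 = 55 bits.

55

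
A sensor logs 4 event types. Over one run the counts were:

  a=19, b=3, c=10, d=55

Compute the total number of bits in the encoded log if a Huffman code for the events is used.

132

Build the Huffman tree bottom-up:
b(3) + c(10) → 13
13 + a(19) → 32
32 + d(55) → 87
Each symbol's bit-cost is frequency × depth; summing gives 132 bits (equivalently 13 + 32 + 87).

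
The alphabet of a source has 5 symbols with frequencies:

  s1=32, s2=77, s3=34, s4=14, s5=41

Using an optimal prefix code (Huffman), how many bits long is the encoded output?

Build the Huffman tree bottom-up:
merge s4(14) and s1(32): 46
merge s3(34) and s5(41): 75
merge 46 and 75: 121
merge s2(77) and 121: 198
The encoded length is the sum of every internal node's weight: 46 + 75 + 121 + 198 = 440 bits.

440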